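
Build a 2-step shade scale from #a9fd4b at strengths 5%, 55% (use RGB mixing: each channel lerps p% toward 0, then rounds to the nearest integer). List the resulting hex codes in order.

#a1f047, #4c7222

#a9fd4b is rgb(169, 253, 75).
5%: (169 − 8.45 = 160.55→161, 253 − 12.65 = 240.35→240, 75 − 3.75 = 71.25→71) → #a1f047
55%: (169 − 92.95 = 76.05→76, 253 − 139.15 = 113.85→114, 75 − 41.25 = 33.75→34) → #4c7222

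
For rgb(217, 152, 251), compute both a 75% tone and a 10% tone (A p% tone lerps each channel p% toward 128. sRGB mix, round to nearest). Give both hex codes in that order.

#96869F, #D096EF

75% tone:
  R: 217 − 66.75 = 150.25 → 150
  G: 152 − 18 = 134 → 134
  B: 251 + 0.75×(128−251) = 251 − 92.25 = 158.75 → 159
  → #96869F
10% tone:
  R: 217 + 0.1×(128−217) = 217 − 8.9 = 208.1 → 208
  G: 152 + 0.1×(128−152) = 152 − 2.4 = 149.6 → 150
  B: 251 − 12.3 = 238.7 → 239
  → #D096EF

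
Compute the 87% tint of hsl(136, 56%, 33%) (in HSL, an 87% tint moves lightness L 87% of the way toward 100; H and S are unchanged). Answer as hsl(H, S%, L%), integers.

L moves 87% from 33 toward 100: 33 + 58.29 = 91.29 → 91.
H and S are unchanged.

hsl(136, 56%, 91%)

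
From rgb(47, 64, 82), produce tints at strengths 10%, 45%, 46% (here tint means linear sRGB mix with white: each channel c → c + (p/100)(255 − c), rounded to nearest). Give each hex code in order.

#445363, #8D96A0, #8F98A2

10%: (47 + 20.8 = 67.8→68, 64 + 19.1 = 83.1→83, 82 + 17.3 = 99.3→99) → #445363
45%: (47 + 93.6 = 140.6→141, 64 + 85.95 = 149.95→150, 82 + 77.85 = 159.85→160) → #8D96A0
46%: (47 + 95.68 = 142.68→143, 64 + 87.86 = 151.86→152, 82 + 79.58 = 161.58→162) → #8F98A2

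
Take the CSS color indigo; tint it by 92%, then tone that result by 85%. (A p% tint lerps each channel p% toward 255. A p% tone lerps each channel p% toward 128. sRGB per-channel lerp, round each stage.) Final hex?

#919092

CSS indigo is rgb(75, 0, 130).
A 92% tint moves each channel 92% toward 255:
  R: 75 + 165.6 = 240.6 → 241
  G: 0 + 0.92×(255−0) = 0 + 234.6 = 234.6 → 235
  B: 130 + 115 = 245 → 245
After the tint: rgb(241, 235, 245) = #f1ebf5.
Per channel, c → c + 0.85(128 − c):
  R: 241 + 0.85×(128−241) = 241 − 96.05 = 144.95 → 145
  G: 235 − 90.95 = 144.05 → 144
  B: 245 − 99.45 = 145.55 → 146
rgb(145, 144, 146) = #919092.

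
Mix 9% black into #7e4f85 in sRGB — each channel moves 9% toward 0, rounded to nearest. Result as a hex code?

#734879

#7e4f85 is rgb(126, 79, 133).
Per channel, c → c + 0.09(0 − c):
  R: 126 − 11.34 = 114.66 → 115
  G: 79 + 0.09×(0−79) = 79 − 7.11 = 71.89 → 72
  B: 133 + 0.09×(0−133) = 133 − 11.97 = 121.03 → 121
rgb(115, 72, 121) = #734879.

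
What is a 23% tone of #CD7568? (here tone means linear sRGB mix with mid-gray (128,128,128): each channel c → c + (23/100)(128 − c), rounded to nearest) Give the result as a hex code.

#CD7568 is rgb(205, 117, 104).
A 23% tone moves each channel 23% toward 128:
  R: 205 + 0.23×(128−205) = 205 − 17.71 = 187.29 → 187
  G: 117 + 0.23×(128−117) = 117 + 2.53 = 119.53 → 120
  B: 104 + 0.23×(128−104) = 104 + 5.52 = 109.52 → 110
rgb(187, 120, 110) = #BB786E.

#BB786E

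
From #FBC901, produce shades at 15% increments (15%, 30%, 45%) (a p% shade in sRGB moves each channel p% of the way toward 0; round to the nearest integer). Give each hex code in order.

#FBC901 is rgb(251, 201, 1).
15%: (251 − 37.65 = 213.35→213, 201 − 30.15 = 170.85→171, 1→1) → #D5AB01
30%: (251 − 75.3 = 175.7→176, 201 − 60.3 = 140.7→141, 1→1) → #B08D01
45%: (251 − 112.95 = 138.05→138, 201 − 90.45 = 110.55→111, 1→1) → #8A6F01

#D5AB01, #B08D01, #8A6F01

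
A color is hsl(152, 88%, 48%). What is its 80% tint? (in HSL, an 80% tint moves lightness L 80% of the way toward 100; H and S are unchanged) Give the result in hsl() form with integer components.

hsl(152, 88%, 90%)

L moves 80% from 48 toward 100: 48 + 41.6 = 89.6 → 90.
H and S are unchanged.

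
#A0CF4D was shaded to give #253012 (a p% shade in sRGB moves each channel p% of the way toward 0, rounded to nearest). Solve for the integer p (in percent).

77%

#A0CF4D is rgb(160, 207, 77); #253012 is rgb(37, 48, 18).
On the G channel (widest range): 48 ≈ 207 + (p/100)(0 − 207), so p ≈ 100×(48 − 207)/(0 − 207) = -15900/-207 = 76.81.
p = 77 reproduces all three channels after rounding.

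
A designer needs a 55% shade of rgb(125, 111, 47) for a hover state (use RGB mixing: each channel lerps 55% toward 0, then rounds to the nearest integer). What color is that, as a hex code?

#383215

Per channel, c → c + 0.55(0 − c):
  R: 125 − 68.75 = 56.25 → 56
  G: 111 − 61.05 = 49.95 → 50
  B: 47 − 25.85 = 21.15 → 21
rgb(56, 50, 21) = #383215.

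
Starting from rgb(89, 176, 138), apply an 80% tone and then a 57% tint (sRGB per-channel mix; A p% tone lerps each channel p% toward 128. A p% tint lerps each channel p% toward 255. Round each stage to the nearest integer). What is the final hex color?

An 80% tone moves each channel 80% toward 128:
  R: 89 + 0.8×(128−89) = 89 + 31.2 = 120.2 → 120
  G: 176 + 0.8×(128−176) = 176 − 38.4 = 137.6 → 138
  B: 138 + 0.8×(128−138) = 138 − 8 = 130 → 130
After the tone: rgb(120, 138, 130) = #788A82.
Per channel, c → c + 0.57(255 − c):
  R: 120 + 76.95 = 196.95 → 197
  G: 138 + 0.57×(255−138) = 138 + 66.69 = 204.69 → 205
  B: 130 + 71.25 = 201.25 → 201
rgb(197, 205, 201) = #C5CDC9.

#C5CDC9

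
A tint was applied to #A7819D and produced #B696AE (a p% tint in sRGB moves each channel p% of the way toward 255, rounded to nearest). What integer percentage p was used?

#A7819D is rgb(167, 129, 157); #B696AE is rgb(182, 150, 174).
On the G channel (widest range): 150 ≈ 129 + (p/100)(255 − 129), so p ≈ 100×(150 − 129)/(255 − 129) = 2100/126 = 16.67.
p = 17 reproduces all three channels after rounding.

17%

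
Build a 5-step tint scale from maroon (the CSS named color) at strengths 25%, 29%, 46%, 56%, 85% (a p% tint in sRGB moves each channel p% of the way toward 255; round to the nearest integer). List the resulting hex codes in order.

#A04040, #A54A4A, #BA7575, #C78F8F, #ECD9D9

CSS maroon is rgb(128, 0, 0).
25%: (128 + 31.75 = 159.75→160, 0 + 63.75 = 63.75→64, 0 + 63.75 = 63.75→64) → #A04040
29%: (128 + 36.83 = 164.83→165, 0 + 73.95 = 73.95→74, 0 + 73.95 = 73.95→74) → #A54A4A
46%: (128 + 58.42 = 186.42→186, 0 + 117.3 = 117.3→117, 0 + 117.3 = 117.3→117) → #BA7575
56%: (128 + 71.12 = 199.12→199, 0 + 142.8 = 142.8→143, 0 + 142.8 = 142.8→143) → #C78F8F
85%: (128 + 107.95 = 235.95→236, 0 + 216.75 = 216.75→217, 0 + 216.75 = 216.75→217) → #ECD9D9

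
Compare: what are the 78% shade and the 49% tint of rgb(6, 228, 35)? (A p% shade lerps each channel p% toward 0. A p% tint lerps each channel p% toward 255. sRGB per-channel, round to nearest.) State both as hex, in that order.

78% shade:
  R: 6 − 4.68 = 1.32 → 1
  G: 228 + 0.78×(0−228) = 228 − 177.84 = 50.16 → 50
  B: 35 + 0.78×(0−35) = 35 − 27.3 = 7.7 → 8
  → #013208
49% tint:
  R: 6 + 0.49×(255−6) = 6 + 122.01 = 128.01 → 128
  G: 228 + 13.23 = 241.23 → 241
  B: 35 + 107.8 = 142.8 → 143
  → #80F18F

#013208, #80F18F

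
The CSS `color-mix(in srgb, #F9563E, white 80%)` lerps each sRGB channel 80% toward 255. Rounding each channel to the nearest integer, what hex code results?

#FEDDD8

#F9563E is rgb(249, 86, 62).
Lerp each channel 80% toward 255:
  R: 249 + 4.8 = 253.8 → 254
  G: 86 + 135.2 = 221.2 → 221
  B: 62 + 0.8×(255−62) = 62 + 154.4 = 216.4 → 216
rgb(254, 221, 216) = #FEDDD8.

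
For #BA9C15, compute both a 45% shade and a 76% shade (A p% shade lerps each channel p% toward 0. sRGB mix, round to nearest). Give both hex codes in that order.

#BA9C15 is rgb(186, 156, 21).
45% shade:
  R: 186 + 0.45×(0−186) = 186 − 83.7 = 102.3 → 102
  G: 156 + 0.45×(0−156) = 156 − 70.2 = 85.8 → 86
  B: 21 − 9.45 = 11.55 → 12
  → #66560C
76% shade:
  R: 186 + 0.76×(0−186) = 186 − 141.36 = 44.64 → 45
  G: 156 + 0.76×(0−156) = 156 − 118.56 = 37.44 → 37
  B: 21 + 0.76×(0−21) = 21 − 15.96 = 5.04 → 5
  → #2D2505

#66560C, #2D2505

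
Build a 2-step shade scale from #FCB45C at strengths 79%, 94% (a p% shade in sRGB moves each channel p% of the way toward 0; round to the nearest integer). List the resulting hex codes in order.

#352613, #0F0B06

#FCB45C is rgb(252, 180, 92).
79%: (252 − 199.08 = 52.92→53, 180 − 142.2 = 37.8→38, 92 − 72.68 = 19.32→19) → #352613
94%: (252 − 236.88 = 15.12→15, 180 − 169.2 = 10.8→11, 92 − 86.48 = 5.52→6) → #0F0B06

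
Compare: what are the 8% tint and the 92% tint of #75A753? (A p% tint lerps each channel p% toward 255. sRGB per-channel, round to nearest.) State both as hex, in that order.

#80AE61, #F4F8F1

#75A753 is rgb(117, 167, 83).
8% tint:
  R: 117 + 11.04 = 128.04 → 128
  G: 167 + 0.08×(255−167) = 167 + 7.04 = 174.04 → 174
  B: 83 + 13.76 = 96.76 → 97
  → #80AE61
92% tint:
  R: 117 + 0.92×(255−117) = 117 + 126.96 = 243.96 → 244
  G: 167 + 80.96 = 247.96 → 248
  B: 83 + 0.92×(255−83) = 83 + 158.24 = 241.24 → 241
  → #F4F8F1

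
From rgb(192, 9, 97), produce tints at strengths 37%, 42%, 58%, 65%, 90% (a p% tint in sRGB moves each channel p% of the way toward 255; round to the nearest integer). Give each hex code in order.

#d7649b, #da70a3, #e598bd, #e9a9c8, #f9e6ef

37%: (192 + 23.31 = 215.31→215, 9 + 91.02 = 100.02→100, 97 + 58.46 = 155.46→155) → #d7649b
42%: (192 + 26.46 = 218.46→218, 9 + 103.32 = 112.32→112, 97 + 66.36 = 163.36→163) → #da70a3
58%: (192 + 36.54 = 228.54→229, 9 + 142.68 = 151.68→152, 97 + 91.64 = 188.64→189) → #e598bd
65%: (192 + 40.95 = 232.95→233, 9 + 159.9 = 168.9→169, 97 + 102.7 = 199.7→200) → #e9a9c8
90%: (192 + 56.7 = 248.7→249, 9 + 221.4 = 230.4→230, 97 + 142.2 = 239.2→239) → #f9e6ef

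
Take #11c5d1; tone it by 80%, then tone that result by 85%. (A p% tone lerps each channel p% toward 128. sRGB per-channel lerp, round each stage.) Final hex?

#11c5d1 is rgb(17, 197, 209).
An 80% tone moves each channel 80% toward 128:
  R: 17 + 88.8 = 105.8 → 106
  G: 197 + 0.8×(128−197) = 197 − 55.2 = 141.8 → 142
  B: 209 − 64.8 = 144.2 → 144
After the tone: rgb(106, 142, 144) = #6a8e90.
Per channel, c → c + 0.85(128 − c):
  R: 106 + 0.85×(128−106) = 106 + 18.7 = 124.7 → 125
  G: 142 − 11.9 = 130.1 → 130
  B: 144 + 0.85×(128−144) = 144 − 13.6 = 130.4 → 130
rgb(125, 130, 130) = #7d8282.

#7d8282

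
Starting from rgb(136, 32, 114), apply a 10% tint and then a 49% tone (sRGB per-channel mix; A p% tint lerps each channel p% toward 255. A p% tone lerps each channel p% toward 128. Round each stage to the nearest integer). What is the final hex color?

Lerp each channel 10% toward 255:
  R: 136 + 0.1×(255−136) = 136 + 11.9 = 147.9 → 148
  G: 32 + 0.1×(255−32) = 32 + 22.3 = 54.3 → 54
  B: 114 + 14.1 = 128.1 → 128
After the tint: rgb(148, 54, 128) = #943680.
Per channel, c → c + 0.49(128 − c):
  R: 148 + 0.49×(128−148) = 148 − 9.8 = 138.2 → 138
  G: 54 + 36.26 = 90.26 → 90
  B: 128 + 0.49×(128−128) = 128 + 0 = 128 → 128
rgb(138, 90, 128) = #8A5A80.

#8A5A80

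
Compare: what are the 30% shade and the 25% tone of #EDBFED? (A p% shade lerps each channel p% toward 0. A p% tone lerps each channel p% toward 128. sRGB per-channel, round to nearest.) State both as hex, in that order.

#EDBFED is rgb(237, 191, 237).
30% shade:
  R: 237 + 0.3×(0−237) = 237 − 71.1 = 165.9 → 166
  G: 191 + 0.3×(0−191) = 191 − 57.3 = 133.7 → 134
  B: 237 + 0.3×(0−237) = 237 − 71.1 = 165.9 → 166
  → #A686A6
25% tone:
  R: 237 − 27.25 = 209.75 → 210
  G: 191 + 0.25×(128−191) = 191 − 15.75 = 175.25 → 175
  B: 237 + 0.25×(128−237) = 237 − 27.25 = 209.75 → 210
  → #D2AFD2

#A686A6, #D2AFD2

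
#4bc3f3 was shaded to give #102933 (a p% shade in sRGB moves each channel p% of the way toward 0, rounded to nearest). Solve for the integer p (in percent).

79%

#4bc3f3 is rgb(75, 195, 243); #102933 is rgb(16, 41, 51).
On the B channel (widest range): 51 ≈ 243 + (p/100)(0 − 243), so p ≈ 100×(51 − 243)/(0 − 243) = -19200/-243 = 79.01.
p = 79 reproduces all three channels after rounding.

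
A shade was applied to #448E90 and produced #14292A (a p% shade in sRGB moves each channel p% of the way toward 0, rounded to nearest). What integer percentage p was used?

71%

#448E90 is rgb(68, 142, 144); #14292A is rgb(20, 41, 42).
On the B channel (widest range): 42 ≈ 144 + (p/100)(0 − 144), so p ≈ 100×(42 − 144)/(0 − 144) = -10200/-144 = 70.83.
p = 71 reproduces all three channels after rounding.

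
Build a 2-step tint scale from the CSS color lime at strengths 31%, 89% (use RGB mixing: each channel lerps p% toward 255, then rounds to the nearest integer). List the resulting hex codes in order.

#4fff4f, #e3ffe3

CSS lime is rgb(0, 255, 0).
31%: (0 + 79.05 = 79.05→79, 255→255, 0 + 79.05 = 79.05→79) → #4fff4f
89%: (0 + 226.95 = 226.95→227, 255→255, 0 + 226.95 = 226.95→227) → #e3ffe3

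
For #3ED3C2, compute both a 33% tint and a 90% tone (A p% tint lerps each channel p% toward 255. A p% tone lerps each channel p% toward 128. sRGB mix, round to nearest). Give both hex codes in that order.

#3ED3C2 is rgb(62, 211, 194).
33% tint:
  R: 62 + 0.33×(255−62) = 62 + 63.69 = 125.69 → 126
  G: 211 + 0.33×(255−211) = 211 + 14.52 = 225.52 → 226
  B: 194 + 20.13 = 214.13 → 214
  → #7EE2D6
90% tone:
  R: 62 + 0.9×(128−62) = 62 + 59.4 = 121.4 → 121
  G: 211 − 74.7 = 136.3 → 136
  B: 194 + 0.9×(128−194) = 194 − 59.4 = 134.6 → 135
  → #798887

#7EE2D6, #798887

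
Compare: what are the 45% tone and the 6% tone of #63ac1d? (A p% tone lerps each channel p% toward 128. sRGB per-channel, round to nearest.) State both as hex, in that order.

#70984a, #65a923

#63ac1d is rgb(99, 172, 29).
45% tone:
  R: 99 + 13.05 = 112.05 → 112
  G: 172 + 0.45×(128−172) = 172 − 19.8 = 152.2 → 152
  B: 29 + 44.55 = 73.55 → 74
  → #70984a
6% tone:
  R: 99 + 1.74 = 100.74 → 101
  G: 172 + 0.06×(128−172) = 172 − 2.64 = 169.36 → 169
  B: 29 + 0.06×(128−29) = 29 + 5.94 = 34.94 → 35
  → #65a923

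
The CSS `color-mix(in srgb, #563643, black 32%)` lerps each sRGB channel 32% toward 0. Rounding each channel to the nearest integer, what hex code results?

#563643 is rgb(86, 54, 67).
Lerp each channel 32% toward 0:
  R: 86 + 0.32×(0−86) = 86 − 27.52 = 58.48 → 58
  G: 54 − 17.28 = 36.72 → 37
  B: 67 + 0.32×(0−67) = 67 − 21.44 = 45.56 → 46
rgb(58, 37, 46) = #3a252e.

#3a252e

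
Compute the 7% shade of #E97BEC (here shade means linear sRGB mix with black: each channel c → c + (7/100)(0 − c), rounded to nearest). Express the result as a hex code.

#E97BEC is rgb(233, 123, 236).
Per channel, c → c + 0.07(0 − c):
  R: 233 + 0.07×(0−233) = 233 − 16.31 = 216.69 → 217
  G: 123 + 0.07×(0−123) = 123 − 8.61 = 114.39 → 114
  B: 236 + 0.07×(0−236) = 236 − 16.52 = 219.48 → 219
rgb(217, 114, 219) = #D972DB.

#D972DB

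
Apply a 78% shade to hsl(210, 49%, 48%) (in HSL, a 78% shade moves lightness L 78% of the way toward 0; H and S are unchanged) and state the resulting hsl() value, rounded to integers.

L moves 78% from 48 toward 0: 48 − 37.44 = 10.56 → 11.
H and S are unchanged.

hsl(210, 49%, 11%)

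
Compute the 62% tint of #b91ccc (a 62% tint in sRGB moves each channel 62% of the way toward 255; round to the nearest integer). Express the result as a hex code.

#e4a9ec

#b91ccc is rgb(185, 28, 204).
A 62% tint moves each channel 62% toward 255:
  R: 185 + 0.62×(255−185) = 185 + 43.4 = 228.4 → 228
  G: 28 + 0.62×(255−28) = 28 + 140.74 = 168.74 → 169
  B: 204 + 0.62×(255−204) = 204 + 31.62 = 235.62 → 236
rgb(228, 169, 236) = #e4a9ec.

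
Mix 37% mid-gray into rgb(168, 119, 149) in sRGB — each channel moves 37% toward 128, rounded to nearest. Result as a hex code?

Per channel, c → c + 0.37(128 − c):
  R: 168 − 14.8 = 153.2 → 153
  G: 119 + 3.33 = 122.33 → 122
  B: 149 + 0.37×(128−149) = 149 − 7.77 = 141.23 → 141
rgb(153, 122, 141) = #997A8D.

#997A8D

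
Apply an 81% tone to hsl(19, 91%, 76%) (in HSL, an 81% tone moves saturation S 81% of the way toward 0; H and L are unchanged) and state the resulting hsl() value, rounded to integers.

S moves 81% from 91 toward 0: 91 − 73.71 = 17.29 → 17.
H and L are unchanged.

hsl(19, 17%, 76%)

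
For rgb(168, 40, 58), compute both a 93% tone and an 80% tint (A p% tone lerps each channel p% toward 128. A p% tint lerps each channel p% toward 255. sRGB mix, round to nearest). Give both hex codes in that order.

93% tone:
  R: 168 − 37.2 = 130.8 → 131
  G: 40 + 81.84 = 121.84 → 122
  B: 58 + 65.1 = 123.1 → 123
  → #837A7B
80% tint:
  R: 168 + 0.8×(255−168) = 168 + 69.6 = 237.6 → 238
  G: 40 + 0.8×(255−40) = 40 + 172 = 212 → 212
  B: 58 + 157.6 = 215.6 → 216
  → #EED4D8

#837A7B, #EED4D8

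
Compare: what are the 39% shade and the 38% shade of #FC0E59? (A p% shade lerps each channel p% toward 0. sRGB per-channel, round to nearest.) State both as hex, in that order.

#FC0E59 is rgb(252, 14, 89).
39% shade:
  R: 252 + 0.39×(0−252) = 252 − 98.28 = 153.72 → 154
  G: 14 − 5.46 = 8.54 → 9
  B: 89 − 34.71 = 54.29 → 54
  → #9A0936
38% shade:
  R: 252 + 0.38×(0−252) = 252 − 95.76 = 156.24 → 156
  G: 14 + 0.38×(0−14) = 14 − 5.32 = 8.68 → 9
  B: 89 + 0.38×(0−89) = 89 − 33.82 = 55.18 → 55
  → #9C0937

#9A0936, #9C0937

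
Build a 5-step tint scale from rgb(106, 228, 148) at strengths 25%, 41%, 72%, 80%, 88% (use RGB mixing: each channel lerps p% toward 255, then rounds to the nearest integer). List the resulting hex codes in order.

25%: (106 + 37.25 = 143.25→143, 228 + 6.75 = 234.75→235, 148 + 26.75 = 174.75→175) → #8febaf
41%: (106 + 61.09 = 167.09→167, 228 + 11.07 = 239.07→239, 148 + 43.87 = 191.87→192) → #a7efc0
72%: (106 + 107.28 = 213.28→213, 228 + 19.44 = 247.44→247, 148 + 77.04 = 225.04→225) → #d5f7e1
80%: (106 + 119.2 = 225.2→225, 228 + 21.6 = 249.6→250, 148 + 85.6 = 233.6→234) → #e1faea
88%: (106 + 131.12 = 237.12→237, 228 + 23.76 = 251.76→252, 148 + 94.16 = 242.16→242) → #edfcf2

#8febaf, #a7efc0, #d5f7e1, #e1faea, #edfcf2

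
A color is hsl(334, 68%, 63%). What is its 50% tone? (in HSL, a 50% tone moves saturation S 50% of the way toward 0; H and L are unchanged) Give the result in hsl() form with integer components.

S moves 50% from 68 toward 0: 68 − 34 = 34 → 34.
H and L are unchanged.

hsl(334, 34%, 63%)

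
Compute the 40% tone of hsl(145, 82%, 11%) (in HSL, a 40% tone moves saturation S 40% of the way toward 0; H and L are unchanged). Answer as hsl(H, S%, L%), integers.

hsl(145, 49%, 11%)

S moves 40% from 82 toward 0: 82 − 32.8 = 49.2 → 49.
H and L are unchanged.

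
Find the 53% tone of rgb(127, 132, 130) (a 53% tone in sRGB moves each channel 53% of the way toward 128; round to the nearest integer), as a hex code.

#808281

Per channel, c → c + 0.53(128 − c):
  R: 127 + 0.53 = 127.53 → 128
  G: 132 − 2.12 = 129.88 → 130
  B: 130 + 0.53×(128−130) = 130 − 1.06 = 128.94 → 129
rgb(128, 130, 129) = #808281.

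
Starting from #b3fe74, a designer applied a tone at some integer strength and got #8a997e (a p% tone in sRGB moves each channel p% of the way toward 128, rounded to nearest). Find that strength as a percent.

#b3fe74 is rgb(179, 254, 116); #8a997e is rgb(138, 153, 126).
On the G channel (widest range): 153 ≈ 254 + (p/100)(128 − 254), so p ≈ 100×(153 − 254)/(128 − 254) = -10100/-126 = 80.16.
p = 80 reproduces all three channels after rounding.

80%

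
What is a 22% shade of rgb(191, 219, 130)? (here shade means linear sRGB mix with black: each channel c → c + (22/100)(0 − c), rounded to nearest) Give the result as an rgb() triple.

rgb(149, 171, 101)

A 22% shade moves each channel 22% toward 0:
  R: 191 + 0.22×(0−191) = 191 − 42.02 = 148.98 → 149
  G: 219 + 0.22×(0−219) = 219 − 48.18 = 170.82 → 171
  B: 130 − 28.6 = 101.4 → 101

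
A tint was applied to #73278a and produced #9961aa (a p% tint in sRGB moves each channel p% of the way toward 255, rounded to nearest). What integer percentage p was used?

#73278a is rgb(115, 39, 138); #9961aa is rgb(153, 97, 170).
On the G channel (widest range): 97 ≈ 39 + (p/100)(255 − 39), so p ≈ 100×(97 − 39)/(255 − 39) = 5800/216 = 26.85.
p = 27 reproduces all three channels after rounding.

27%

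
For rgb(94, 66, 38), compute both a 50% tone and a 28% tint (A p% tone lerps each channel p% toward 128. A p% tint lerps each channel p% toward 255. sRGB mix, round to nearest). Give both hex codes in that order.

#6F6153, #8B7763

50% tone:
  R: 94 + 0.5×(128−94) = 94 + 17 = 111 → 111
  G: 66 + 0.5×(128−66) = 66 + 31 = 97 → 97
  B: 38 + 0.5×(128−38) = 38 + 45 = 83 → 83
  → #6F6153
28% tint:
  R: 94 + 0.28×(255−94) = 94 + 45.08 = 139.08 → 139
  G: 66 + 52.92 = 118.92 → 119
  B: 38 + 0.28×(255−38) = 38 + 60.76 = 98.76 → 99
  → #8B7763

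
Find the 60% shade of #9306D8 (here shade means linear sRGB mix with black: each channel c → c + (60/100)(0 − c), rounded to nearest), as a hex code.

#9306D8 is rgb(147, 6, 216).
Lerp each channel 60% toward 0:
  R: 147 + 0.6×(0−147) = 147 − 88.2 = 58.8 → 59
  G: 6 + 0.6×(0−6) = 6 − 3.6 = 2.4 → 2
  B: 216 + 0.6×(0−216) = 216 − 129.6 = 86.4 → 86
rgb(59, 2, 86) = #3B0256.

#3B0256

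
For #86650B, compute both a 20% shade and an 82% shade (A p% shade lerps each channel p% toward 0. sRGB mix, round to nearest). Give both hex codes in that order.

#86650B is rgb(134, 101, 11).
20% shade:
  R: 134 − 26.8 = 107.2 → 107
  G: 101 + 0.2×(0−101) = 101 − 20.2 = 80.8 → 81
  B: 11 + 0.2×(0−11) = 11 − 2.2 = 8.8 → 9
  → #6B5109
82% shade:
  R: 134 + 0.82×(0−134) = 134 − 109.88 = 24.12 → 24
  G: 101 + 0.82×(0−101) = 101 − 82.82 = 18.18 → 18
  B: 11 + 0.82×(0−11) = 11 − 9.02 = 1.98 → 2
  → #181202

#6B5109, #181202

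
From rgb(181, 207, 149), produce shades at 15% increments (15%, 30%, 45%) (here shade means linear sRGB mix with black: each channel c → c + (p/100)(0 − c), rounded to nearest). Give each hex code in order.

15%: (181 − 27.15 = 153.85→154, 207 − 31.05 = 175.95→176, 149 − 22.35 = 126.65→127) → #9AB07F
30%: (181 − 54.3 = 126.7→127, 207 − 62.1 = 144.9→145, 149 − 44.7 = 104.3→104) → #7F9168
45%: (181 − 81.45 = 99.55→100, 207 − 93.15 = 113.85→114, 149 − 67.05 = 81.95→82) → #647252

#9AB07F, #7F9168, #647252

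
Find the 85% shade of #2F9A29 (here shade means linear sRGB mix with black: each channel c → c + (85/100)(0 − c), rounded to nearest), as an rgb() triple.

rgb(7, 23, 6)

#2F9A29 is rgb(47, 154, 41).
An 85% shade moves each channel 85% toward 0:
  R: 47 + 0.85×(0−47) = 47 − 39.95 = 7.05 → 7
  G: 154 + 0.85×(0−154) = 154 − 130.9 = 23.1 → 23
  B: 41 − 34.85 = 6.15 → 6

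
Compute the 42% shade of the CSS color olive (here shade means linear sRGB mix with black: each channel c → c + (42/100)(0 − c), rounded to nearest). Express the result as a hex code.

#4A4A00

CSS olive is rgb(128, 128, 0).
Lerp each channel 42% toward 0:
  R: 128 − 53.76 = 74.24 → 74
  G: 128 + 0.42×(0−128) = 128 − 53.76 = 74.24 → 74
  B: 0 + 0 = 0 → 0
rgb(74, 74, 0) = #4A4A00.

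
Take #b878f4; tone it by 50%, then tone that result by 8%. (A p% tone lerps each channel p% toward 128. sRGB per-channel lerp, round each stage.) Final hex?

#b878f4 is rgb(184, 120, 244).
A 50% tone moves each channel 50% toward 128:
  R: 184 + 0.5×(128−184) = 184 − 28 = 156 → 156
  G: 120 + 0.5×(128−120) = 120 + 4 = 124 → 124
  B: 244 + 0.5×(128−244) = 244 − 58 = 186 → 186
After the tone: rgb(156, 124, 186) = #9c7cba.
Lerp each channel 8% toward 128:
  R: 156 − 2.24 = 153.76 → 154
  G: 124 + 0.32 = 124.32 → 124
  B: 186 + 0.08×(128−186) = 186 − 4.64 = 181.36 → 181
rgb(154, 124, 181) = #9a7cb5.

#9a7cb5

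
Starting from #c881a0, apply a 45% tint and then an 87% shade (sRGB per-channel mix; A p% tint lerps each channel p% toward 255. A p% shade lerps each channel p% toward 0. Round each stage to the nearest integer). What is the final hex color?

#c881a0 is rgb(200, 129, 160).
A 45% tint moves each channel 45% toward 255:
  R: 200 + 0.45×(255−200) = 200 + 24.75 = 224.75 → 225
  G: 129 + 0.45×(255−129) = 129 + 56.7 = 185.7 → 186
  B: 160 + 0.45×(255−160) = 160 + 42.75 = 202.75 → 203
After the tint: rgb(225, 186, 203) = #e1bacb.
Per channel, c → c + 0.87(0 − c):
  R: 225 − 195.75 = 29.25 → 29
  G: 186 − 161.82 = 24.18 → 24
  B: 203 − 176.61 = 26.39 → 26
rgb(29, 24, 26) = #1d181a.

#1d181a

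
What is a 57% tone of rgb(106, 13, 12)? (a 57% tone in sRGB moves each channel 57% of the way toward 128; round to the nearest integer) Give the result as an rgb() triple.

rgb(119, 79, 78)

Per channel, c → c + 0.57(128 − c):
  R: 106 + 0.57×(128−106) = 106 + 12.54 = 118.54 → 119
  G: 13 + 0.57×(128−13) = 13 + 65.55 = 78.55 → 79
  B: 12 + 0.57×(128−12) = 12 + 66.12 = 78.12 → 78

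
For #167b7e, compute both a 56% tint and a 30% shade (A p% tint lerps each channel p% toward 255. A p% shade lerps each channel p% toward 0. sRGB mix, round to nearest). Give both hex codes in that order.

#167b7e is rgb(22, 123, 126).
56% tint:
  R: 22 + 0.56×(255−22) = 22 + 130.48 = 152.48 → 152
  G: 123 + 73.92 = 196.92 → 197
  B: 126 + 0.56×(255−126) = 126 + 72.24 = 198.24 → 198
  → #98c5c6
30% shade:
  R: 22 + 0.3×(0−22) = 22 − 6.6 = 15.4 → 15
  G: 123 + 0.3×(0−123) = 123 − 36.9 = 86.1 → 86
  B: 126 − 37.8 = 88.2 → 88
  → #0f5658

#98c5c6, #0f5658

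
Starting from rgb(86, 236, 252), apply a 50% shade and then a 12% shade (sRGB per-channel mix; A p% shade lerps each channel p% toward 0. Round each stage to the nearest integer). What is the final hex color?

#26686F

Per channel, c → c + 0.5(0 − c):
  R: 86 + 0.5×(0−86) = 86 − 43 = 43 → 43
  G: 236 + 0.5×(0−236) = 236 − 118 = 118 → 118
  B: 252 − 126 = 126 → 126
After the shade: rgb(43, 118, 126) = #2B767E.
Per channel, c → c + 0.12(0 − c):
  R: 43 + 0.12×(0−43) = 43 − 5.16 = 37.84 → 38
  G: 118 − 14.16 = 103.84 → 104
  B: 126 + 0.12×(0−126) = 126 − 15.12 = 110.88 → 111
rgb(38, 104, 111) = #26686F.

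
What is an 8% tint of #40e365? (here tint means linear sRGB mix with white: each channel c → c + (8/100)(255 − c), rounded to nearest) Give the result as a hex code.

#4fe571

#40e365 is rgb(64, 227, 101).
Per channel, c → c + 0.08(255 − c):
  R: 64 + 0.08×(255−64) = 64 + 15.28 = 79.28 → 79
  G: 227 + 0.08×(255−227) = 227 + 2.24 = 229.24 → 229
  B: 101 + 0.08×(255−101) = 101 + 12.32 = 113.32 → 113
rgb(79, 229, 113) = #4fe571.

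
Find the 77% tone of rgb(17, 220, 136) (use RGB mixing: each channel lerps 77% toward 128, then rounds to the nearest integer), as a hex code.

#669582

Lerp each channel 77% toward 128:
  R: 17 + 85.47 = 102.47 → 102
  G: 220 + 0.77×(128−220) = 220 − 70.84 = 149.16 → 149
  B: 136 + 0.77×(128−136) = 136 − 6.16 = 129.84 → 130
rgb(102, 149, 130) = #669582.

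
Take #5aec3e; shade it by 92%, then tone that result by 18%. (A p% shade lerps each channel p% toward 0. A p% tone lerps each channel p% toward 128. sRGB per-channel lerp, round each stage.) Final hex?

#5aec3e is rgb(90, 236, 62).
Per channel, c → c + 0.92(0 − c):
  R: 90 − 82.8 = 7.2 → 7
  G: 236 − 217.12 = 18.88 → 19
  B: 62 + 0.92×(0−62) = 62 − 57.04 = 4.96 → 5
After the shade: rgb(7, 19, 5) = #071305.
An 18% tone moves each channel 18% toward 128:
  R: 7 + 0.18×(128−7) = 7 + 21.78 = 28.78 → 29
  G: 19 + 0.18×(128−19) = 19 + 19.62 = 38.62 → 39
  B: 5 + 22.14 = 27.14 → 27
rgb(29, 39, 27) = #1d271b.

#1d271b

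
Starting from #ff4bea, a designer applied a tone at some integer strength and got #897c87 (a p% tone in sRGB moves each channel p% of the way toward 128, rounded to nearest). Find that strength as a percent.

93%

#ff4bea is rgb(255, 75, 234); #897c87 is rgb(137, 124, 135).
On the R channel (widest range): 137 ≈ 255 + (p/100)(128 − 255), so p ≈ 100×(137 − 255)/(128 − 255) = -11800/-127 = 92.91.
p = 93 reproduces all three channels after rounding.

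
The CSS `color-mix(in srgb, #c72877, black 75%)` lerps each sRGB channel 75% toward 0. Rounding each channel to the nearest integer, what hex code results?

#c72877 is rgb(199, 40, 119).
Per channel, c → c + 0.75(0 − c):
  R: 199 + 0.75×(0−199) = 199 − 149.25 = 49.75 → 50
  G: 40 + 0.75×(0−40) = 40 − 30 = 10 → 10
  B: 119 + 0.75×(0−119) = 119 − 89.25 = 29.75 → 30
rgb(50, 10, 30) = #320a1e.

#320a1e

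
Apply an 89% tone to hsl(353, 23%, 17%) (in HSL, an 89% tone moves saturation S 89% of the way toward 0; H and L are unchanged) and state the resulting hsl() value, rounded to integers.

hsl(353, 3%, 17%)

S moves 89% from 23 toward 0: 23 − 20.47 = 2.53 → 3.
H and L are unchanged.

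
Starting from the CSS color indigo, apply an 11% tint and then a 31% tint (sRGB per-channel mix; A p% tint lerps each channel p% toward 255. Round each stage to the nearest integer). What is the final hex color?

#9162B2

CSS indigo is rgb(75, 0, 130).
Per channel, c → c + 0.11(255 − c):
  R: 75 + 0.11×(255−75) = 75 + 19.8 = 94.8 → 95
  G: 0 + 28.05 = 28.05 → 28
  B: 130 + 13.75 = 143.75 → 144
After the tint: rgb(95, 28, 144) = #5F1C90.
Per channel, c → c + 0.31(255 − c):
  R: 95 + 49.6 = 144.6 → 145
  G: 28 + 70.37 = 98.37 → 98
  B: 144 + 0.31×(255−144) = 144 + 34.41 = 178.41 → 178
rgb(145, 98, 178) = #9162B2.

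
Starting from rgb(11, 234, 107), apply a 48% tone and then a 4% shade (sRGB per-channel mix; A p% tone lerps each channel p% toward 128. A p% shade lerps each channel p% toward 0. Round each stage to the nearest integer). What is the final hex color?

Lerp each channel 48% toward 128:
  R: 11 + 0.48×(128−11) = 11 + 56.16 = 67.16 → 67
  G: 234 + 0.48×(128−234) = 234 − 50.88 = 183.12 → 183
  B: 107 + 10.08 = 117.08 → 117
After the tone: rgb(67, 183, 117) = #43b775.
A 4% shade moves each channel 4% toward 0:
  R: 67 + 0.04×(0−67) = 67 − 2.68 = 64.32 → 64
  G: 183 − 7.32 = 175.68 → 176
  B: 117 + 0.04×(0−117) = 117 − 4.68 = 112.32 → 112
rgb(64, 176, 112) = #40b070.

#40b070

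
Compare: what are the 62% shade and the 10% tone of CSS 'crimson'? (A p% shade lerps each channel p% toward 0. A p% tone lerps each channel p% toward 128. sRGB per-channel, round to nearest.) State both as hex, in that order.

#540817, #D31F43

CSS crimson is rgb(220, 20, 60).
62% shade:
  R: 220 + 0.62×(0−220) = 220 − 136.4 = 83.6 → 84
  G: 20 + 0.62×(0−20) = 20 − 12.4 = 7.6 → 8
  B: 60 − 37.2 = 22.8 → 23
  → #540817
10% tone:
  R: 220 − 9.2 = 210.8 → 211
  G: 20 + 10.8 = 30.8 → 31
  B: 60 + 6.8 = 66.8 → 67
  → #D31F43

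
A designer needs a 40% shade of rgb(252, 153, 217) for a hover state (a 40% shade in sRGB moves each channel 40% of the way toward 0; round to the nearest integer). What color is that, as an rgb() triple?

Per channel, c → c + 0.4(0 − c):
  R: 252 + 0.4×(0−252) = 252 − 100.8 = 151.2 → 151
  G: 153 − 61.2 = 91.8 → 92
  B: 217 + 0.4×(0−217) = 217 − 86.8 = 130.2 → 130

rgb(151, 92, 130)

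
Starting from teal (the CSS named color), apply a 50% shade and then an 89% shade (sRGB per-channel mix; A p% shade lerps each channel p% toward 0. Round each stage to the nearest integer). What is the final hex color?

#000707

CSS teal is rgb(0, 128, 128).
Per channel, c → c + 0.5(0 − c):
  R: 0 + 0.5×(0−0) = 0 + 0 = 0 → 0
  G: 128 + 0.5×(0−128) = 128 − 64 = 64 → 64
  B: 128 − 64 = 64 → 64
After the shade: rgb(0, 64, 64) = #004040.
Lerp each channel 89% toward 0:
  R: 0 + 0 = 0 → 0
  G: 64 − 56.96 = 7.04 → 7
  B: 64 + 0.89×(0−64) = 64 − 56.96 = 7.04 → 7
rgb(0, 7, 7) = #000707.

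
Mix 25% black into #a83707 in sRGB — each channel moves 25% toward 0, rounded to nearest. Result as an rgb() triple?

#a83707 is rgb(168, 55, 7).
A 25% shade moves each channel 25% toward 0:
  R: 168 − 42 = 126 → 126
  G: 55 + 0.25×(0−55) = 55 − 13.75 = 41.25 → 41
  B: 7 + 0.25×(0−7) = 7 − 1.75 = 5.25 → 5

rgb(126, 41, 5)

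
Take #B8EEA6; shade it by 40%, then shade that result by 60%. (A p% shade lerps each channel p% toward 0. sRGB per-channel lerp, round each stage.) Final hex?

#B8EEA6 is rgb(184, 238, 166).
A 40% shade moves each channel 40% toward 0:
  R: 184 + 0.4×(0−184) = 184 − 73.6 = 110.4 → 110
  G: 238 − 95.2 = 142.8 → 143
  B: 166 + 0.4×(0−166) = 166 − 66.4 = 99.6 → 100
After the shade: rgb(110, 143, 100) = #6E8F64.
A 60% shade moves each channel 60% toward 0:
  R: 110 − 66 = 44 → 44
  G: 143 + 0.6×(0−143) = 143 − 85.8 = 57.2 → 57
  B: 100 − 60 = 40 → 40
rgb(44, 57, 40) = #2C3928.

#2C3928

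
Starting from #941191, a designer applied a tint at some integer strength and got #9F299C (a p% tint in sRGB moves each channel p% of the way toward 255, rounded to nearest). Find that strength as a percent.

#941191 is rgb(148, 17, 145); #9F299C is rgb(159, 41, 156).
On the G channel (widest range): 41 ≈ 17 + (p/100)(255 − 17), so p ≈ 100×(41 − 17)/(255 − 17) = 2400/238 = 10.08.
p = 10 reproduces all three channels after rounding.

10%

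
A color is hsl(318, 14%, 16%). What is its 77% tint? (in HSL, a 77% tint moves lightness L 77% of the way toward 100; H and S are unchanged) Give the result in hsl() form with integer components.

L moves 77% from 16 toward 100: 16 + 64.68 = 80.68 → 81.
H and S are unchanged.

hsl(318, 14%, 81%)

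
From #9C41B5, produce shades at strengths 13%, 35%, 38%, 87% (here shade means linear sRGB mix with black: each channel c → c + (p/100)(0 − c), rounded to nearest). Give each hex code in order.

#9C41B5 is rgb(156, 65, 181).
13%: (156 − 20.28 = 135.72→136, 65 − 8.45 = 56.55→57, 181 − 23.53 = 157.47→157) → #88399D
35%: (156 − 54.6 = 101.4→101, 65 − 22.75 = 42.25→42, 181 − 63.35 = 117.65→118) → #652A76
38%: (156 − 59.28 = 96.72→97, 65 − 24.7 = 40.3→40, 181 − 68.78 = 112.22→112) → #612870
87%: (156 − 135.72 = 20.28→20, 65 − 56.55 = 8.45→8, 181 − 157.47 = 23.53→24) → #140818

#88399D, #652A76, #612870, #140818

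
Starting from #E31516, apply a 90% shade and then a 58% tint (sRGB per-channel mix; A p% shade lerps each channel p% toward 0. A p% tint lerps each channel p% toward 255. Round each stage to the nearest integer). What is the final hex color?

#E31516 is rgb(227, 21, 22).
Lerp each channel 90% toward 0:
  R: 227 + 0.9×(0−227) = 227 − 204.3 = 22.7 → 23
  G: 21 + 0.9×(0−21) = 21 − 18.9 = 2.1 → 2
  B: 22 − 19.8 = 2.2 → 2
After the shade: rgb(23, 2, 2) = #170202.
Lerp each channel 58% toward 255:
  R: 23 + 134.56 = 157.56 → 158
  G: 2 + 146.74 = 148.74 → 149
  B: 2 + 0.58×(255−2) = 2 + 146.74 = 148.74 → 149
rgb(158, 149, 149) = #9E9595.

#9E9595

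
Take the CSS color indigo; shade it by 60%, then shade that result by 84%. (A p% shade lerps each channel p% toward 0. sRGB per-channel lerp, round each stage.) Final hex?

#050008

CSS indigo is rgb(75, 0, 130).
A 60% shade moves each channel 60% toward 0:
  R: 75 + 0.6×(0−75) = 75 − 45 = 30 → 30
  G: 0 + 0.6×(0−0) = 0 + 0 = 0 → 0
  B: 130 + 0.6×(0−130) = 130 − 78 = 52 → 52
After the shade: rgb(30, 0, 52) = #1E0034.
Per channel, c → c + 0.84(0 − c):
  R: 30 − 25.2 = 4.8 → 5
  G: 0 + 0.84×(0−0) = 0 + 0 = 0 → 0
  B: 52 + 0.84×(0−52) = 52 − 43.68 = 8.32 → 8
rgb(5, 0, 8) = #050008.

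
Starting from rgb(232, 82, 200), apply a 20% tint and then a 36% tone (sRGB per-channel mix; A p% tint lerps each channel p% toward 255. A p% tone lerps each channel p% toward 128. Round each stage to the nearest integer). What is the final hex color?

A 20% tint moves each channel 20% toward 255:
  R: 232 + 0.2×(255−232) = 232 + 4.6 = 236.6 → 237
  G: 82 + 0.2×(255−82) = 82 + 34.6 = 116.6 → 117
  B: 200 + 11 = 211 → 211
After the tint: rgb(237, 117, 211) = #ed75d3.
A 36% tone moves each channel 36% toward 128:
  R: 237 − 39.24 = 197.76 → 198
  G: 117 + 3.96 = 120.96 → 121
  B: 211 − 29.88 = 181.12 → 181
rgb(198, 121, 181) = #c679b5.

#c679b5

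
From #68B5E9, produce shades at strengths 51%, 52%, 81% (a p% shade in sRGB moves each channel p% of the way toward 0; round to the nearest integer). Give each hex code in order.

#68B5E9 is rgb(104, 181, 233).
51%: (104 − 53.04 = 50.96→51, 181 − 92.31 = 88.69→89, 233 − 118.83 = 114.17→114) → #335972
52%: (104 − 54.08 = 49.92→50, 181 − 94.12 = 86.88→87, 233 − 121.16 = 111.84→112) → #325770
81%: (104 − 84.24 = 19.76→20, 181 − 146.61 = 34.39→34, 233 − 188.73 = 44.27→44) → #14222C

#335972, #325770, #14222C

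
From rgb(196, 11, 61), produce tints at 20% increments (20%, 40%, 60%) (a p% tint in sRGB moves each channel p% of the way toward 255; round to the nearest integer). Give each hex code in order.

20%: (196 + 11.8 = 207.8→208, 11 + 48.8 = 59.8→60, 61 + 38.8 = 99.8→100) → #d03c64
40%: (196 + 23.6 = 219.6→220, 11 + 97.6 = 108.6→109, 61 + 77.6 = 138.6→139) → #dc6d8b
60%: (196 + 35.4 = 231.4→231, 11 + 146.4 = 157.4→157, 61 + 116.4 = 177.4→177) → #e79db1

#d03c64, #dc6d8b, #e79db1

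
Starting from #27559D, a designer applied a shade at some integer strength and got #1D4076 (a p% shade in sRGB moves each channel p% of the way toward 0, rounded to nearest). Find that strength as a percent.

25%

#27559D is rgb(39, 85, 157); #1D4076 is rgb(29, 64, 118).
On the B channel (widest range): 118 ≈ 157 + (p/100)(0 − 157), so p ≈ 100×(118 − 157)/(0 − 157) = -3900/-157 = 24.84.
p = 25 reproduces all three channels after rounding.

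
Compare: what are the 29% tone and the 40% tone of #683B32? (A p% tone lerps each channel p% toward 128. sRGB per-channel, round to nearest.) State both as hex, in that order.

#6F4F49, #725751

#683B32 is rgb(104, 59, 50).
29% tone:
  R: 104 + 6.96 = 110.96 → 111
  G: 59 + 0.29×(128−59) = 59 + 20.01 = 79.01 → 79
  B: 50 + 0.29×(128−50) = 50 + 22.62 = 72.62 → 73
  → #6F4F49
40% tone:
  R: 104 + 9.6 = 113.6 → 114
  G: 59 + 0.4×(128−59) = 59 + 27.6 = 86.6 → 87
  B: 50 + 31.2 = 81.2 → 81
  → #725751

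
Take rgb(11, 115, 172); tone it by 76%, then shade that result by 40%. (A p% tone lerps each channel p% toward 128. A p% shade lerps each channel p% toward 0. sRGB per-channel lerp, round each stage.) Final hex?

#3C4B53

A 76% tone moves each channel 76% toward 128:
  R: 11 + 0.76×(128−11) = 11 + 88.92 = 99.92 → 100
  G: 115 + 9.88 = 124.88 → 125
  B: 172 − 33.44 = 138.56 → 139
After the tone: rgb(100, 125, 139) = #647D8B.
Per channel, c → c + 0.4(0 − c):
  R: 100 − 40 = 60 → 60
  G: 125 + 0.4×(0−125) = 125 − 50 = 75 → 75
  B: 139 − 55.6 = 83.4 → 83
rgb(60, 75, 83) = #3C4B53.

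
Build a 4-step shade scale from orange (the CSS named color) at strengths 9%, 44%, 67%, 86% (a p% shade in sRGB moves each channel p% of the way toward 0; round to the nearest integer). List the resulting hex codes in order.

CSS orange is rgb(255, 165, 0).
9%: (255 − 22.95 = 232.05→232, 165 − 14.85 = 150.15→150, 0→0) → #e89600
44%: (255 − 112.2 = 142.8→143, 165 − 72.6 = 92.4→92, 0→0) → #8f5c00
67%: (255 − 170.85 = 84.15→84, 165 − 110.55 = 54.45→54, 0→0) → #543600
86%: (255 − 219.3 = 35.7→36, 165 − 141.9 = 23.1→23, 0→0) → #241700

#e89600, #8f5c00, #543600, #241700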